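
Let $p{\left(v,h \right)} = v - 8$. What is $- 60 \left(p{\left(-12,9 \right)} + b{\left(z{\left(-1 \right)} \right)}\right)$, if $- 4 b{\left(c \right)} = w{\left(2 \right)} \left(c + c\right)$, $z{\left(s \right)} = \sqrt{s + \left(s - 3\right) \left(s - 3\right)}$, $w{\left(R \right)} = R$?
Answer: $1200 + 60 \sqrt{15} \approx 1432.4$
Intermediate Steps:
$p{\left(v,h \right)} = -8 + v$
$z{\left(s \right)} = \sqrt{s + \left(-3 + s\right)^{2}}$ ($z{\left(s \right)} = \sqrt{s + \left(-3 + s\right) \left(-3 + s\right)} = \sqrt{s + \left(-3 + s\right)^{2}}$)
$b{\left(c \right)} = - c$ ($b{\left(c \right)} = - \frac{2 \left(c + c\right)}{4} = - \frac{2 \cdot 2 c}{4} = - \frac{4 c}{4} = - c$)
$- 60 \left(p{\left(-12,9 \right)} + b{\left(z{\left(-1 \right)} \right)}\right) = - 60 \left(\left(-8 - 12\right) - \sqrt{-1 + \left(-3 - 1\right)^{2}}\right) = - 60 \left(-20 - \sqrt{-1 + \left(-4\right)^{2}}\right) = - 60 \left(-20 - \sqrt{-1 + 16}\right) = - 60 \left(-20 - \sqrt{15}\right) = 1200 + 60 \sqrt{15}$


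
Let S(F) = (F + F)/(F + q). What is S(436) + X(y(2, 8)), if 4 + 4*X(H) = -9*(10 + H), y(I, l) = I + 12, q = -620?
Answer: -1374/23 ≈ -59.739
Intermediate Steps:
y(I, l) = 12 + I
S(F) = 2*F/(-620 + F) (S(F) = (F + F)/(F - 620) = (2*F)/(-620 + F) = 2*F/(-620 + F))
X(H) = -47/2 - 9*H/4 (X(H) = -1 + (-9*(10 + H))/4 = -1 + (-90 - 9*H)/4 = -1 + (-45/2 - 9*H/4) = -47/2 - 9*H/4)
S(436) + X(y(2, 8)) = 2*436/(-620 + 436) + (-47/2 - 9*(12 + 2)/4) = 2*436/(-184) + (-47/2 - 9/4*14) = 2*436*(-1/184) + (-47/2 - 63/2) = -109/23 - 55 = -1374/23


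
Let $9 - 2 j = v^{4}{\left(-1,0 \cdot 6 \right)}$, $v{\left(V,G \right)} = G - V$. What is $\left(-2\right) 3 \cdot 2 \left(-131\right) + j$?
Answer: $1576$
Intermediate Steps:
$j = 4$ ($j = \frac{9}{2} - \frac{\left(0 \cdot 6 - -1\right)^{4}}{2} = \frac{9}{2} - \frac{\left(0 + 1\right)^{4}}{2} = \frac{9}{2} - \frac{1^{4}}{2} = \frac{9}{2} - \frac{1}{2} = 4$)
$\left(-2\right) 3 \cdot 2 \left(-131\right) + j = \left(-2\right) 3 \cdot 2 \left(-131\right) + 4 = \left(-6\right) 2 \left(-131\right) + 4 = \left(-12\right) \left(-131\right) + 4 = 1572 + 4 = 1576$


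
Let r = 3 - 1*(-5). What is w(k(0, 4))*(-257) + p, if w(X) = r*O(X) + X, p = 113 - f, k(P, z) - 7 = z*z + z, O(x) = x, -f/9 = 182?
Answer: -60700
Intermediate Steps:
f = -1638 (f = -9*182 = -1638)
k(P, z) = 7 + z + z² (k(P, z) = 7 + (z*z + z) = 7 + (z² + z) = 7 + (z + z²) = 7 + z + z²)
p = 1751 (p = 113 - 1*(-1638) = 113 + 1638 = 1751)
r = 8 (r = 3 + 5 = 8)
w(X) = 9*X (w(X) = 8*X + X = 9*X)
w(k(0, 4))*(-257) + p = (9*(7 + 4 + 4²))*(-257) + 1751 = (9*(7 + 4 + 16))*(-257) + 1751 = (9*27)*(-257) + 1751 = 243*(-257) + 1751 = -62451 + 1751 = -60700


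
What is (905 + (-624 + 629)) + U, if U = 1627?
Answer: 2537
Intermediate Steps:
(905 + (-624 + 629)) + U = (905 + (-624 + 629)) + 1627 = (905 + 5) + 1627 = 910 + 1627 = 2537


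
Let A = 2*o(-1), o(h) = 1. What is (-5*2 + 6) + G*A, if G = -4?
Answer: -12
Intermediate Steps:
A = 2 (A = 2*1 = 2)
(-5*2 + 6) + G*A = (-5*2 + 6) - 4*2 = (-10 + 6) - 8 = -4 - 8 = -12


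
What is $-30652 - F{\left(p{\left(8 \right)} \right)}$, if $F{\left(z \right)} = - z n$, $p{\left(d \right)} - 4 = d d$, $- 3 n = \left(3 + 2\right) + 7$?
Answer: $-30924$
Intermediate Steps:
$n = -4$ ($n = - \frac{\left(3 + 2\right) + 7}{3} = - \frac{5 + 7}{3} = \left(- \frac{1}{3}\right) 12 = -4$)
$p{\left(d \right)} = 4 + d^{2}$ ($p{\left(d \right)} = 4 + d d = 4 + d^{2}$)
$F{\left(z \right)} = 4 z$ ($F{\left(z \right)} = - z \left(-4\right) = 4 z$)
$-30652 - F{\left(p{\left(8 \right)} \right)} = -30652 - 4 \left(4 + 8^{2}\right) = -30652 - 4 \left(4 + 64\right) = -30652 - 4 \cdot 68 = -30652 - 272 = -30924$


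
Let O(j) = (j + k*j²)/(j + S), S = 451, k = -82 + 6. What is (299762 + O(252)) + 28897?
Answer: 226221225/703 ≈ 3.2179e+5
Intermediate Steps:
k = -76
O(j) = (j - 76*j²)/(451 + j) (O(j) = (j - 76*j²)/(j + 451) = (j - 76*j²)/(451 + j))
(299762 + O(252)) + 28897 = (299762 + 252*(1 - 76*252)/(451 + 252)) + 28897 = (299762 + 252*(1 - 19152)/703) + 28897 = (299762 + 252*(1/703)*(-19151)) + 28897 = (299762 - 4826052/703) + 28897 = 205906634/703 + 28897 = 226221225/703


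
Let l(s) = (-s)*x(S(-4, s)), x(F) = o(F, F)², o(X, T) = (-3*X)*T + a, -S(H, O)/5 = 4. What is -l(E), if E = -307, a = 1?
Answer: -441343507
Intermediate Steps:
S(H, O) = -20 (S(H, O) = -5*4 = -20)
o(X, T) = 1 - 3*T*X (o(X, T) = (-3*X)*T + 1 = -3*T*X + 1 = 1 - 3*T*X)
x(F) = (1 - 3*F²)² (x(F) = (1 - 3*F*F)² = (1 - 3*F²)²)
l(s) = -1437601*s (l(s) = (-s)*(-1 + 3*(-20)²)² = (-s)*(-1 + 3*400)² = (-s)*(-1 + 1200)² = -s*1199² = -s*1437601 = -1437601*s)
-l(E) = -(-1437601)*(-307) = -1*441343507 = -441343507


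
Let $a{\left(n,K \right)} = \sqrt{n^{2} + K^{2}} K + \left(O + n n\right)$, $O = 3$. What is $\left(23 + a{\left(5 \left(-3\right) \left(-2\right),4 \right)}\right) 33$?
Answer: $30558 + 264 \sqrt{229} \approx 34553.0$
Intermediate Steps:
$a{\left(n,K \right)} = 3 + n^{2} + K \sqrt{K^{2} + n^{2}}$ ($a{\left(n,K \right)} = \sqrt{n^{2} + K^{2}} K + \left(3 + n n\right) = \sqrt{K^{2} + n^{2}} K + \left(3 + n^{2}\right) = K \sqrt{K^{2} + n^{2}} + \left(3 + n^{2}\right) = 3 + n^{2} + K \sqrt{K^{2} + n^{2}}$)
$\left(23 + a{\left(5 \left(-3\right) \left(-2\right),4 \right)}\right) 33 = \left(23 + \left(3 + \left(5 \left(-3\right) \left(-2\right)\right)^{2} + 4 \sqrt{4^{2} + \left(5 \left(-3\right) \left(-2\right)\right)^{2}}\right)\right) 33 = \left(23 + \left(3 + \left(\left(-15\right) \left(-2\right)\right)^{2} + 4 \sqrt{16 + \left(\left(-15\right) \left(-2\right)\right)^{2}}\right)\right) 33 = \left(23 + \left(3 + 30^{2} + 4 \sqrt{16 + 30^{2}}\right)\right) 33 = \left(23 + \left(3 + 900 + 4 \sqrt{16 + 900}\right)\right) 33 = \left(23 + \left(3 + 900 + 4 \sqrt{916}\right)\right) 33 = \left(23 + \left(3 + 900 + 4 \cdot 2 \sqrt{229}\right)\right) 33 = \left(23 + \left(3 + 900 + 8 \sqrt{229}\right)\right) 33 = \left(23 + \left(903 + 8 \sqrt{229}\right)\right) 33 = \left(926 + 8 \sqrt{229}\right) 33 = 30558 + 264 \sqrt{229}$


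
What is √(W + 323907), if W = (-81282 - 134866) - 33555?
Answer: 2*√18551 ≈ 272.40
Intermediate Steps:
W = -249703 (W = -216148 - 33555 = -249703)
√(W + 323907) = √(-249703 + 323907) = √74204 = 2*√18551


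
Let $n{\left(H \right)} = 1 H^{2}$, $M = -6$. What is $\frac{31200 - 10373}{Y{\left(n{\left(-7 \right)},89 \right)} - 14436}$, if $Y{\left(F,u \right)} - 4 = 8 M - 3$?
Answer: $- \frac{20827}{14483} \approx -1.438$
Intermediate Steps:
$n{\left(H \right)} = H^{2}$
$Y{\left(F,u \right)} = -47$ ($Y{\left(F,u \right)} = 4 + \left(8 \left(-6\right) - 3\right) = 4 - 51 = -47$)
$\frac{31200 - 10373}{Y{\left(n{\left(-7 \right)},89 \right)} - 14436} = \frac{31200 - 10373}{-47 - 14436} = \frac{20827}{-14483} = 20827 \left(- \frac{1}{14483}\right) = - \frac{20827}{14483}$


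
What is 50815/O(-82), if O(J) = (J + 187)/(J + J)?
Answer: -1666732/21 ≈ -79368.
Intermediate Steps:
O(J) = (187 + J)/(2*J) (O(J) = (187 + J)/((2*J)) = (187 + J)*(1/(2*J)) = (187 + J)/(2*J))
50815/O(-82) = 50815/(((½)*(187 - 82)/(-82))) = 50815/(((½)*(-1/82)*105)) = 50815/(-105/164) = 50815*(-164/105) = -1666732/21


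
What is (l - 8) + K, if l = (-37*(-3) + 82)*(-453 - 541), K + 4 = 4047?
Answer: -187807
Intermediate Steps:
K = 4043 (K = -4 + 4047 = 4043)
l = -191842 (l = (111 + 82)*(-994) = 193*(-994) = -191842)
(l - 8) + K = (-191842 - 8) + 4043 = -191850 + 4043 = -187807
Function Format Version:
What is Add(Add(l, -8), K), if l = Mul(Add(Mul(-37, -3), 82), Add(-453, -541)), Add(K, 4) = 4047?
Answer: -187807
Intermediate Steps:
K = 4043 (K = Add(-4, 4047) = 4043)
l = -191842 (l = Mul(Add(111, 82), -994) = Mul(193, -994) = -191842)
Add(Add(l, -8), K) = Add(Add(-191842, -8), 4043) = Add(-191850, 4043) = -187807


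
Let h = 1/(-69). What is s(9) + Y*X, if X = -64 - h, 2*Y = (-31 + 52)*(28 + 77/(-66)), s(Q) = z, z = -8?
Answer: -216431/12 ≈ -18036.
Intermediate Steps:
s(Q) = -8
h = -1/69 ≈ -0.014493
Y = 1127/4 (Y = ((-31 + 52)*(28 + 77/(-66)))/2 = (21*(28 + 77*(-1/66)))/2 = (21*(28 - 7/6))/2 = (21*(161/6))/2 = (1/2)*(1127/2) = 1127/4 ≈ 281.75)
X = -4415/69 (X = -64 - 1*(-1/69) = -64 + 1/69 = -4415/69 ≈ -63.985)
s(9) + Y*X = -8 + (1127/4)*(-4415/69) = -8 - 216335/12 = -216431/12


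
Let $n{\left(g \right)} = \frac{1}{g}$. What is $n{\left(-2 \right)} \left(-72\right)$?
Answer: $36$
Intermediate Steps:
$n{\left(-2 \right)} \left(-72\right) = \frac{1}{-2} \left(-72\right) = \left(- \frac{1}{2}\right) \left(-72\right) = 36$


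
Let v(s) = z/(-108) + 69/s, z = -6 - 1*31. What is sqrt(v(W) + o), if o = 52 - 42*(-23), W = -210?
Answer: sqrt(404049765)/630 ≈ 31.906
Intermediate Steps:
z = -37 (z = -6 - 31 = -37)
v(s) = 37/108 + 69/s (v(s) = -37/(-108) + 69/s = -37*(-1/108) + 69/s = 37/108 + 69/s)
o = 1018 (o = 52 + 966 = 1018)
sqrt(v(W) + o) = sqrt((37/108 + 69/(-210)) + 1018) = sqrt((37/108 + 69*(-1/210)) + 1018) = sqrt((37/108 - 23/70) + 1018) = sqrt(53/3780 + 1018) = sqrt(3848093/3780) = sqrt(404049765)/630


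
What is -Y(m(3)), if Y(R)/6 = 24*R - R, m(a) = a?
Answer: -414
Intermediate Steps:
Y(R) = 138*R (Y(R) = 6*(24*R - R) = 6*(23*R) = 138*R)
-Y(m(3)) = -138*3 = -1*414 = -414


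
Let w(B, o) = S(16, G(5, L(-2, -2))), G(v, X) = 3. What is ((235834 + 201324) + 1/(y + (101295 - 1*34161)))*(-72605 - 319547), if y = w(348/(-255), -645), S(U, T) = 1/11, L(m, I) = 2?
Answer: -126598529790529272/738475 ≈ -1.7143e+11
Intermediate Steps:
S(U, T) = 1/11
w(B, o) = 1/11
y = 1/11 ≈ 0.090909
((235834 + 201324) + 1/(y + (101295 - 1*34161)))*(-72605 - 319547) = ((235834 + 201324) + 1/(1/11 + (101295 - 1*34161)))*(-72605 - 319547) = (437158 + 1/(1/11 + (101295 - 34161)))*(-392152) = (437158 + 1/(1/11 + 67134))*(-392152) = (437158 + 1/(738475/11))*(-392152) = (437158 + 11/738475)*(-392152) = (322830254061/738475)*(-392152) = -126598529790529272/738475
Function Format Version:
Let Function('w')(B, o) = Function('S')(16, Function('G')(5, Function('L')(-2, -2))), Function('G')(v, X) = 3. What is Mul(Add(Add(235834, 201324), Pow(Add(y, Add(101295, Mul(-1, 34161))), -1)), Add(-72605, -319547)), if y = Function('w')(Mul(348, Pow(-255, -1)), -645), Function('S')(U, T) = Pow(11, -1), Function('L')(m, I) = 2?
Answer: Rational(-126598529790529272, 738475) ≈ -1.7143e+11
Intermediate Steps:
Function('S')(U, T) = Rational(1, 11)
Function('w')(B, o) = Rational(1, 11)
y = Rational(1, 11) ≈ 0.090909
Mul(Add(Add(235834, 201324), Pow(Add(y, Add(101295, Mul(-1, 34161))), -1)), Add(-72605, -319547)) = Mul(Add(Add(235834, 201324), Pow(Add(Rational(1, 11), Add(101295, Mul(-1, 34161))), -1)), Add(-72605, -319547)) = Mul(Add(437158, Pow(Add(Rational(1, 11), Add(101295, -34161)), -1)), -392152) = Mul(Add(437158, Pow(Add(Rational(1, 11), 67134), -1)), -392152) = Mul(Add(437158, Pow(Rational(738475, 11), -1)), -392152) = Mul(Add(437158, Rational(11, 738475)), -392152) = Mul(Rational(322830254061, 738475), -392152) = Rational(-126598529790529272, 738475)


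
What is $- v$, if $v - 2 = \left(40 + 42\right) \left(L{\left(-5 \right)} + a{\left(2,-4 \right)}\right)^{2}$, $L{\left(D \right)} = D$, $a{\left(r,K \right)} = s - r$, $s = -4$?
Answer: $-9924$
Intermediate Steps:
$a{\left(r,K \right)} = -4 - r$
$v = 9924$ ($v = 2 + \left(40 + 42\right) \left(-5 - 6\right)^{2} = 2 + 82 \left(-5 - 6\right)^{2} = 2 + 82 \left(-11\right)^{2} = 2 + 82 \cdot 121 = 2 + 9922 = 9924$)
$- v = \left(-1\right) 9924 = -9924$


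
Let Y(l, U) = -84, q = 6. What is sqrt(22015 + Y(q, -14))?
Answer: sqrt(21931) ≈ 148.09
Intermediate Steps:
sqrt(22015 + Y(q, -14)) = sqrt(22015 - 84) = sqrt(21931)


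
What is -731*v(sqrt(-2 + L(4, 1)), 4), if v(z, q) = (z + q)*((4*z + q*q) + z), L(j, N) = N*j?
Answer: -54094 - 26316*sqrt(2) ≈ -91311.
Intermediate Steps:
v(z, q) = (q + z)*(q**2 + 5*z) (v(z, q) = (q + z)*((4*z + q**2) + z) = (q + z)*((q**2 + 4*z) + z) = (q + z)*(q**2 + 5*z))
-731*v(sqrt(-2 + L(4, 1)), 4) = -731*(4**3 + 5*(sqrt(-2 + 1*4))**2 + sqrt(-2 + 1*4)*4**2 + 5*4*sqrt(-2 + 1*4)) = -731*(64 + 5*(sqrt(-2 + 4))**2 + sqrt(-2 + 4)*16 + 5*4*sqrt(-2 + 4)) = -731*(64 + 5*(sqrt(2))**2 + sqrt(2)*16 + 5*4*sqrt(2)) = -731*(64 + 5*2 + 16*sqrt(2) + 20*sqrt(2)) = -731*(64 + 10 + 16*sqrt(2) + 20*sqrt(2)) = -731*(74 + 36*sqrt(2)) = -54094 - 26316*sqrt(2)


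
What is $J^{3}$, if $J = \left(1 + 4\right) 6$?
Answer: $27000$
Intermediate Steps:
$J = 30$ ($J = 5 \cdot 6 = 30$)
$J^{3} = 30^{3} = 27000$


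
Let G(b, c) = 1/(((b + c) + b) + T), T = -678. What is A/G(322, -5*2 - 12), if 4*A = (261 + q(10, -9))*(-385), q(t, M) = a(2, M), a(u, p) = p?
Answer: 1358280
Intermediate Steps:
q(t, M) = M
A = -24255 (A = ((261 - 9)*(-385))/4 = (252*(-385))/4 = (1/4)*(-97020) = -24255)
G(b, c) = 1/(-678 + c + 2*b) (G(b, c) = 1/(((b + c) + b) - 678) = 1/((c + 2*b) - 678) = 1/(-678 + c + 2*b))
A/G(322, -5*2 - 12) = -(-1115730 - 242550) = -24255/(1/(-678 + (-10 - 12) + 644)) = -24255/(1/(-678 - 22 + 644)) = -24255/(1/(-56)) = -24255/(-1/56) = -24255*(-56) = 1358280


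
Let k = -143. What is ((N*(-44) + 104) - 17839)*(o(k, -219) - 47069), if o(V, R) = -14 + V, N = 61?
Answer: 964307694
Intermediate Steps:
((N*(-44) + 104) - 17839)*(o(k, -219) - 47069) = ((61*(-44) + 104) - 17839)*((-14 - 143) - 47069) = ((-2684 + 104) - 17839)*(-157 - 47069) = (-2580 - 17839)*(-47226) = -20419*(-47226) = 964307694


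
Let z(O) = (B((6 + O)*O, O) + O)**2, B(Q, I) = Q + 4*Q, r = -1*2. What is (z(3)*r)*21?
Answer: -799848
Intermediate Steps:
r = -2
B(Q, I) = 5*Q
z(O) = (O + 5*O*(6 + O))**2 (z(O) = (5*((6 + O)*O) + O)**2 = (5*(O*(6 + O)) + O)**2 = (5*O*(6 + O) + O)**2 = (O + 5*O*(6 + O))**2)
(z(3)*r)*21 = ((3**2*(31 + 5*3)**2)*(-2))*21 = ((9*(31 + 15)**2)*(-2))*21 = ((9*46**2)*(-2))*21 = ((9*2116)*(-2))*21 = (19044*(-2))*21 = -38088*21 = -799848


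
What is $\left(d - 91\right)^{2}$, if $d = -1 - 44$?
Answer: $18496$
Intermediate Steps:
$d = -45$ ($d = -1 - 44 = -45$)
$\left(d - 91\right)^{2} = \left(-45 - 91\right)^{2} = \left(-136\right)^{2} = 18496$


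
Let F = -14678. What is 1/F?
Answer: -1/14678 ≈ -6.8129e-5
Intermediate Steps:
1/F = 1/(-14678) = -1/14678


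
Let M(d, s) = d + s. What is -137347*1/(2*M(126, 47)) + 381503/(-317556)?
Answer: -21873681985/54937188 ≈ -398.16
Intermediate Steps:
-137347*1/(2*M(126, 47)) + 381503/(-317556) = -137347*1/(2*(126 + 47)) + 381503/(-317556) = -137347/(2*173) + 381503*(-1/317556) = -137347/346 - 381503/317556 = -21873681985/54937188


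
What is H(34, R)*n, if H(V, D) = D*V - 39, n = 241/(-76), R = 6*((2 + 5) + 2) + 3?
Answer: -457659/76 ≈ -6021.8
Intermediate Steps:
R = 57 (R = 6*(7 + 2) + 3 = 6*9 + 3 = 54 + 3 = 57)
n = -241/76 (n = 241*(-1/76) = -241/76 ≈ -3.1711)
H(V, D) = -39 + D*V
H(34, R)*n = (-39 + 57*34)*(-241/76) = (-39 + 1938)*(-241/76) = 1899*(-241/76) = -457659/76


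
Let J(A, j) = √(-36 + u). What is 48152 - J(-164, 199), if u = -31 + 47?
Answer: 48152 - 2*I*√5 ≈ 48152.0 - 4.4721*I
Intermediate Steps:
u = 16
J(A, j) = 2*I*√5 (J(A, j) = √(-36 + 16) = √(-20) = 2*I*√5)
48152 - J(-164, 199) = 48152 - 2*I*√5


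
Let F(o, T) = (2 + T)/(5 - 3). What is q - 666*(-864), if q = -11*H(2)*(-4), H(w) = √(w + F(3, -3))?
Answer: 575424 + 22*√6 ≈ 5.7548e+5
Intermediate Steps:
F(o, T) = 1 + T/2 (F(o, T) = (2 + T)/2 = (2 + T)*(½) = 1 + T/2)
H(w) = √(-½ + w) (H(w) = √(w + (1 + (½)*(-3))) = √(w + (1 - 3/2)) = √(w - ½) = √(-½ + w))
q = 22*√6 (q = -11*√(-2 + 4*2)/2*(-4) = -11*√(-2 + 8)/2*(-4) = -11*√6/2*(-4) = 22*√6 ≈ 53.889)
q - 666*(-864) = 22*√6 - 666*(-864) = 22*√6 + 575424 = 575424 + 22*√6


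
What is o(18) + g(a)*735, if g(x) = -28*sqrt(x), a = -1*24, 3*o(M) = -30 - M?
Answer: -16 - 41160*I*sqrt(6) ≈ -16.0 - 1.0082e+5*I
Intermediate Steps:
o(M) = -10 - M/3 (o(M) = (-30 - M)/3 = -10 - M/3)
a = -24
o(18) + g(a)*735 = (-10 - 1/3*18) - 56*I*sqrt(6)*735 = (-10 - 6) - 56*I*sqrt(6)*735 = -16 - 56*I*sqrt(6)*735 = -16 - 41160*I*sqrt(6)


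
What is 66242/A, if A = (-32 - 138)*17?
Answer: -33121/1445 ≈ -22.921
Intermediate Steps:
A = -2890 (A = -170*17 = -2890)
66242/A = 66242/(-2890) = 66242*(-1/2890) = -33121/1445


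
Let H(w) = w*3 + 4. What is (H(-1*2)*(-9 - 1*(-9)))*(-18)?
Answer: 0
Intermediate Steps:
H(w) = 4 + 3*w (H(w) = 3*w + 4 = 4 + 3*w)
(H(-1*2)*(-9 - 1*(-9)))*(-18) = ((4 + 3*(-1*2))*(-9 - 1*(-9)))*(-18) = ((4 + 3*(-2))*(-9 + 9))*(-18) = ((4 - 6)*0)*(-18) = -2*0*(-18) = 0*(-18) = 0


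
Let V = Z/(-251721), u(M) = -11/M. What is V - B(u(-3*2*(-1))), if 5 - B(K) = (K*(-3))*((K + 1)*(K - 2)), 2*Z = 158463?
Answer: 8226031/671256 ≈ 12.255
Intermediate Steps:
Z = 158463/2 (Z = (½)*158463 = 158463/2 ≈ 79232.)
B(K) = 5 + 3*K*(1 + K)*(-2 + K) (B(K) = 5 - K*(-3)*(K + 1)*(K - 2) = 5 - (-3*K)*(1 + K)*(-2 + K) = 5 - (-3)*K*(1 + K)*(-2 + K) = 5 + 3*K*(1 + K)*(-2 + K))
V = -5869/18646 (V = (158463/2)/(-251721) = (158463/2)*(-1/251721) = -5869/18646 ≈ -0.31476)
V - B(u(-3*2*(-1))) = -5869/18646 - (5 - (-66)/(-3*2*(-1)) - 3*(-11/(-3*2*(-1)))² + 3*(-11/(-3*2*(-1)))³) = -5869/18646 - (5 - (-66)/((-6*(-1))) - 3*(-11/((-6*(-1))))² + 3*(-11/((-6*(-1))))³) = -5869/18646 - (5 - (-66)/6 - 3*(-11/6)² + 3*(-11/6)³) = -5869/18646 - (5 - (-66)/6 - 3*(-11*⅙)² + 3*(-11*⅙)³) = -5869/18646 - (5 - 6*(-11/6) - 3*(-11/6)² + 3*(-11/6)³) = -5869/18646 - (5 + 11 - 3*121/36 + 3*(-1331/216)) = -5869/18646 - (5 + 11 - 121/12 - 1331/72) = -5869/18646 - 1*(-905/72) = -5869/18646 + 905/72 = 8226031/671256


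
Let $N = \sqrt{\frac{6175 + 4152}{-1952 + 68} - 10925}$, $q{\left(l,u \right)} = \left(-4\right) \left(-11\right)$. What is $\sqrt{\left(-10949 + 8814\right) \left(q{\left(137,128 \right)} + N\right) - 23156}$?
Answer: $\frac{\sqrt{-103906774944 - 2011170 i \sqrt{9699315717}}}{942} \approx 259.77 - 429.63 i$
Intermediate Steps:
$q{\left(l,u \right)} = 44$
$N = \frac{i \sqrt{9699315717}}{942}$ ($N = \sqrt{\frac{10327}{-1884} - 10925} = \sqrt{10327 \left(- \frac{1}{1884}\right) - 10925} = \sqrt{- \frac{10327}{1884} - 10925} = \sqrt{- \frac{20593027}{1884}} = \frac{i \sqrt{9699315717}}{942} \approx 104.55 i$)
$\sqrt{\left(-10949 + 8814\right) \left(q{\left(137,128 \right)} + N\right) - 23156} = \sqrt{\left(-10949 + 8814\right) \left(44 + \frac{i \sqrt{9699315717}}{942}\right) - 23156} = \sqrt{- 2135 \left(44 + \frac{i \sqrt{9699315717}}{942}\right) - 23156} = \sqrt{\left(-93940 - \frac{2135 i \sqrt{9699315717}}{942}\right) - 23156} = \sqrt{-117096 - \frac{2135 i \sqrt{9699315717}}{942}}$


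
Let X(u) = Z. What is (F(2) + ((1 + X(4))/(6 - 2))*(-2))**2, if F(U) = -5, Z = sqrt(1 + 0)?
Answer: 36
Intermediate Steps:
Z = 1 (Z = sqrt(1) = 1)
X(u) = 1
(F(2) + ((1 + X(4))/(6 - 2))*(-2))**2 = (-5 + ((1 + 1)/(6 - 2))*(-2))**2 = (-5 + (2/4)*(-2))**2 = (-5 + (2*(1/4))*(-2))**2 = (-5 + (1/2)*(-2))**2 = (-5 - 1)**2 = (-6)**2 = 36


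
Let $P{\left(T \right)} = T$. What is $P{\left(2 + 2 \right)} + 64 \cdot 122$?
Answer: $7812$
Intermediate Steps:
$P{\left(2 + 2 \right)} + 64 \cdot 122 = \left(2 + 2\right) + 64 \cdot 122 = 4 + 7808 = 7812$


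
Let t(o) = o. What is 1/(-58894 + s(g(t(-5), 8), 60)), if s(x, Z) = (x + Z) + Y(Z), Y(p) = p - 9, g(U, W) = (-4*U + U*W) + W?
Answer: -1/58795 ≈ -1.7008e-5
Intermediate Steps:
g(U, W) = W - 4*U + U*W
Y(p) = -9 + p
s(x, Z) = -9 + x + 2*Z (s(x, Z) = (x + Z) + (-9 + Z) = (Z + x) + (-9 + Z) = -9 + x + 2*Z)
1/(-58894 + s(g(t(-5), 8), 60)) = 1/(-58894 + (-9 + (8 - 4*(-5) - 5*8) + 2*60)) = 1/(-58894 + (-9 + (8 + 20 - 40) + 120)) = 1/(-58894 + (-9 - 12 + 120)) = 1/(-58894 + 99) = 1/(-58795) = -1/58795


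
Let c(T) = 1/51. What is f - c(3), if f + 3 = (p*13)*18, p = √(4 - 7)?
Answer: -154/51 + 234*I*√3 ≈ -3.0196 + 405.3*I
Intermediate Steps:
p = I*√3 (p = √(-3) = I*√3 ≈ 1.732*I)
c(T) = 1/51
f = -3 + 234*I*√3 (f = -3 + ((I*√3)*13)*18 = -3 + (13*I*√3)*18 = -3 + 234*I*√3 ≈ -3.0 + 405.3*I)
f - c(3) = (-3 + 234*I*√3) - 1*1/51 = (-3 + 234*I*√3) - 1/51 = -154/51 + 234*I*√3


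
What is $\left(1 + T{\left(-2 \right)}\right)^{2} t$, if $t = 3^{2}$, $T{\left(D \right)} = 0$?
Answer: $9$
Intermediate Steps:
$t = 9$
$\left(1 + T{\left(-2 \right)}\right)^{2} t = \left(1 + 0\right)^{2} \cdot 9 = 1^{2} \cdot 9 = 1 \cdot 9 = 9$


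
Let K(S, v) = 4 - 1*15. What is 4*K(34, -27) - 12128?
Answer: -12172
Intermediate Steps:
K(S, v) = -11 (K(S, v) = 4 - 15 = -11)
4*K(34, -27) - 12128 = 4*(-11) - 12128 = -44 - 12128 = -12172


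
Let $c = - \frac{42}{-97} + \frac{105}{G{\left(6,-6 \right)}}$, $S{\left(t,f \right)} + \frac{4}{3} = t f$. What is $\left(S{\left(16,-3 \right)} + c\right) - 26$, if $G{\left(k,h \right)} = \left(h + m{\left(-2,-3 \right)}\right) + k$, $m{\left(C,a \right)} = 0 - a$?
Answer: $- \frac{11611}{291} \approx -39.9$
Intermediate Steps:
$m{\left(C,a \right)} = - a$
$S{\left(t,f \right)} = - \frac{4}{3} + f t$ ($S{\left(t,f \right)} = - \frac{4}{3} + t f = - \frac{4}{3} + f t$)
$G{\left(k,h \right)} = 3 + h + k$ ($G{\left(k,h \right)} = \left(h - -3\right) + k = \left(h + 3\right) + k = \left(3 + h\right) + k = 3 + h + k$)
$c = \frac{3437}{97}$ ($c = - \frac{42}{-97} + \frac{105}{3 - 6 + 6} = \left(-42\right) \left(- \frac{1}{97}\right) + \frac{105}{3} = \frac{42}{97} + 105 \cdot \frac{1}{3} = \frac{42}{97} + 35 = \frac{3437}{97} \approx 35.433$)
$\left(S{\left(16,-3 \right)} + c\right) - 26 = \left(\left(- \frac{4}{3} - 48\right) + \frac{3437}{97}\right) - 26 = \left(- \frac{148}{3} + \frac{3437}{97}\right) - 26 = - \frac{4045}{291} - 26 = - \frac{11611}{291}$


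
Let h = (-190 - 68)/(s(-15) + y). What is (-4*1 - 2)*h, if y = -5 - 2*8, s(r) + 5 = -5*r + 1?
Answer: 774/25 ≈ 30.960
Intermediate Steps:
s(r) = -4 - 5*r (s(r) = -5 + (-5*r + 1) = -5 + (1 - 5*r) = -4 - 5*r)
y = -21 (y = -5 - 16 = -21)
h = -129/25 (h = (-190 - 68)/((-4 - 5*(-15)) - 21) = -258/((-4 + 75) - 21) = -258/(71 - 21) = -258/50 = -258*1/50 = -129/25 ≈ -5.1600)
(-4*1 - 2)*h = (-4*1 - 2)*(-129/25) = (-4 - 2)*(-129/25) = -6*(-129/25) = 774/25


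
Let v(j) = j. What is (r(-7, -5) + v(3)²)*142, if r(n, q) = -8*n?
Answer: 9230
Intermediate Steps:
r(n, q) = -8*n
(r(-7, -5) + v(3)²)*142 = (-8*(-7) + 3²)*142 = (56 + 9)*142 = 65*142 = 9230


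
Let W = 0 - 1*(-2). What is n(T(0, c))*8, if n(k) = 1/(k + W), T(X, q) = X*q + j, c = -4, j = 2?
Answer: 2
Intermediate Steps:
W = 2 (W = 0 + 2 = 2)
T(X, q) = 2 + X*q (T(X, q) = X*q + 2 = 2 + X*q)
n(k) = 1/(2 + k) (n(k) = 1/(k + 2) = 1/(2 + k))
n(T(0, c))*8 = 8/(2 + (2 + 0*(-4))) = 8/(2 + (2 + 0)) = 8/(2 + 2) = 8/4 = (¼)*8 = 2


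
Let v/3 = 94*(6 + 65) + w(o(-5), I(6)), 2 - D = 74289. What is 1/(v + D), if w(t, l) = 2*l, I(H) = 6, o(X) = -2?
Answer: -1/54229 ≈ -1.8440e-5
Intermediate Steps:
D = -74287 (D = 2 - 1*74289 = 2 - 74289 = -74287)
v = 20058 (v = 3*(94*(6 + 65) + 2*6) = 3*(94*71 + 12) = 3*(6674 + 12) = 3*6686 = 20058)
1/(v + D) = 1/(20058 - 74287) = 1/(-54229) = -1/54229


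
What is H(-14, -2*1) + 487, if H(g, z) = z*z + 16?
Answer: 507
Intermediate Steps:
H(g, z) = 16 + z² (H(g, z) = z² + 16 = 16 + z²)
H(-14, -2*1) + 487 = (16 + (-2*1)²) + 487 = (16 + (-2)²) + 487 = (16 + 4) + 487 = 20 + 487 = 507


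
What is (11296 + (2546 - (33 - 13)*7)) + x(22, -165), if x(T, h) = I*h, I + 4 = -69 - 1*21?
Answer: 29212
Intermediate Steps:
I = -94 (I = -4 + (-69 - 1*21) = -4 + (-69 - 21) = -4 - 90 = -94)
x(T, h) = -94*h
(11296 + (2546 - (33 - 13)*7)) + x(22, -165) = (11296 + (2546 - (33 - 13)*7)) - 94*(-165) = (11296 + (2546 - 20*7)) + 15510 = (11296 + (2546 - 1*140)) + 15510 = (11296 + (2546 - 140)) + 15510 = (11296 + 2406) + 15510 = 13702 + 15510 = 29212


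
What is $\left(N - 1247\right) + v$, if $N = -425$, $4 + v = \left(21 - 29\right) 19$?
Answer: $-1828$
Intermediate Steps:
$v = -156$ ($v = -4 + \left(21 - 29\right) 19 = -4 - 152 = -156$)
$\left(N - 1247\right) + v = \left(-425 - 1247\right) - 156 = -1672 - 156 = -1828$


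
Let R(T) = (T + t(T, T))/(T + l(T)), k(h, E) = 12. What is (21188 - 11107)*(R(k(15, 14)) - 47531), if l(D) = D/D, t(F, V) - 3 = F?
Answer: -6228807956/13 ≈ -4.7914e+8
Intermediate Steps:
t(F, V) = 3 + F
l(D) = 1
R(T) = (3 + 2*T)/(1 + T) (R(T) = (T + (3 + T))/(T + 1) = (3 + 2*T)/(1 + T))
(21188 - 11107)*(R(k(15, 14)) - 47531) = (21188 - 11107)*((3 + 2*12)/(1 + 12) - 47531) = 10081*((3 + 24)/13 - 47531) = 10081*((1/13)*27 - 47531) = 10081*(27/13 - 47531) = 10081*(-617876/13) = -6228807956/13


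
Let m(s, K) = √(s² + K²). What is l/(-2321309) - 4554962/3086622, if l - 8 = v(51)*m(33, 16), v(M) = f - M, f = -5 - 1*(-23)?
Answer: -5286749489117/3582501714099 + 33*√1345/2321309 ≈ -1.4752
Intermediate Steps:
f = 18 (f = -5 + 23 = 18)
v(M) = 18 - M
m(s, K) = √(K² + s²)
l = 8 - 33*√1345 (l = 8 + (18 - 1*51)*√(16² + 33²) = 8 + (18 - 51)*√(256 + 1089) = 8 - 33*√1345 ≈ -1202.3)
l/(-2321309) - 4554962/3086622 = (8 - 33*√1345)/(-2321309) - 4554962/3086622 = (8 - 33*√1345)*(-1/2321309) - 4554962*1/3086622 = (-8/2321309 + 33*√1345/2321309) - 2277481/1543311 = -5286749489117/3582501714099 + 33*√1345/2321309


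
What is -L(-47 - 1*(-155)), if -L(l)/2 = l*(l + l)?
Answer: 46656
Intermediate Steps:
L(l) = -4*l² (L(l) = -2*l*(l + l) = -2*l*2*l = -4*l²)
-L(-47 - 1*(-155)) = -(-4)*(-47 - 1*(-155))² = -(-4)*(-47 + 155)² = -(-4)*108² = -(-4)*11664 = -1*(-46656) = 46656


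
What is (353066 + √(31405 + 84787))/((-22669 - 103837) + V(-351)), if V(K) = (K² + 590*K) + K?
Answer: -176533/105373 - 2*√7262/105373 ≈ -1.6769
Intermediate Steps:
V(K) = K² + 591*K
(353066 + √(31405 + 84787))/((-22669 - 103837) + V(-351)) = (353066 + √(31405 + 84787))/((-22669 - 103837) - 351*(591 - 351)) = (353066 + √116192)/(-126506 - 351*240) = (353066 + 4*√7262)/(-126506 - 84240) = (353066 + 4*√7262)/(-210746) = (353066 + 4*√7262)*(-1/210746) = -176533/105373 - 2*√7262/105373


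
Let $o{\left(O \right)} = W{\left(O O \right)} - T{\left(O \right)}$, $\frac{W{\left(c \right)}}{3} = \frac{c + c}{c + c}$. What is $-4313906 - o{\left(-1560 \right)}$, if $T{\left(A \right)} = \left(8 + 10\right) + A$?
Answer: $-4315451$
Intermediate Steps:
$W{\left(c \right)} = 3$ ($W{\left(c \right)} = 3 \frac{c + c}{c + c} = 3 \frac{2 c}{2 c} = 3 \cdot 2 c \frac{1}{2 c} = 3 \cdot 1 = 3$)
$T{\left(A \right)} = 18 + A$
$o{\left(O \right)} = -15 - O$ ($o{\left(O \right)} = 3 - \left(18 + O\right) = -15 - O$)
$-4313906 - o{\left(-1560 \right)} = -4313906 - \left(-15 - -1560\right) = -4313906 - \left(-15 + 1560\right) = -4313906 - 1545 = -4315451$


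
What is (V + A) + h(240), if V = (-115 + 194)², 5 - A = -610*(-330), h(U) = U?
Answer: -194814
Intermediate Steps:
A = -201295 (A = 5 - (-610)*(-330) = 5 - 1*201300 = 5 - 201300 = -201295)
V = 6241 (V = 79² = 6241)
(V + A) + h(240) = (6241 - 201295) + 240 = -195054 + 240 = -194814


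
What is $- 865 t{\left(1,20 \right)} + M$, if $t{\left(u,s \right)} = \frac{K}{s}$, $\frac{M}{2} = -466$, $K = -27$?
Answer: $\frac{943}{4} \approx 235.75$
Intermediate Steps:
$M = -932$ ($M = 2 \left(-466\right) = -932$)
$t{\left(u,s \right)} = - \frac{27}{s}$
$- 865 t{\left(1,20 \right)} + M = - 865 \left(- \frac{27}{20}\right) - 932 = - 865 \left(\left(-27\right) \frac{1}{20}\right) - 932 = \left(-865\right) \left(- \frac{27}{20}\right) - 932 = \frac{4671}{4} - 932 = \frac{943}{4}$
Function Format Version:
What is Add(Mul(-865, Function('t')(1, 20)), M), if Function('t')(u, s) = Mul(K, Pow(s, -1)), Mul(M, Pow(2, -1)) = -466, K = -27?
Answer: Rational(943, 4) ≈ 235.75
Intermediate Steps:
M = -932 (M = Mul(2, -466) = -932)
Function('t')(u, s) = Mul(-27, Pow(s, -1))
Add(Mul(-865, Function('t')(1, 20)), M) = Add(Mul(-865, Mul(-27, Pow(20, -1))), -932) = Add(Mul(-865, Mul(-27, Rational(1, 20))), -932) = Add(Mul(-865, Rational(-27, 20)), -932) = Add(Rational(4671, 4), -932) = Rational(943, 4)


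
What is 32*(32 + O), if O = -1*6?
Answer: 832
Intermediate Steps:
O = -6
32*(32 + O) = 32*(32 - 6) = 32*26 = 832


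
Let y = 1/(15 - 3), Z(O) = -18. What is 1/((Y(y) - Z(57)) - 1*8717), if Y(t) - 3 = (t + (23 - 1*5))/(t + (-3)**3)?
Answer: -323/2809025 ≈ -0.00011499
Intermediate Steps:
y = 1/12 ≈ 0.083333
Y(t) = 3 + (18 + t)/(-27 + t) (Y(t) = 3 + (t + (23 - 1*5))/(t + (-3)**3) = 3 + (t + (23 - 5))/(t - 27) = 3 + (t + 18)/(-27 + t) = 3 + (18 + t)/(-27 + t))
1/((Y(y) - Z(57)) - 1*8717) = 1/(((-63 + 4*(1/12))/(-27 + 1/12) - 1*(-18)) - 1*8717) = 1/(((-63 + 1/3)/(-323/12) + 18) - 8717) = 1/((-12/323*(-188/3) + 18) - 8717) = 1/((752/323 + 18) - 8717) = 1/(6566/323 - 8717) = 1/(-2809025/323) = -323/2809025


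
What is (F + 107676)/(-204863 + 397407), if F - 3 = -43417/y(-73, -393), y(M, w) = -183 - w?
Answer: 2051743/3675840 ≈ 0.55817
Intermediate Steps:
F = -42787/210 (F = 3 - 43417/(-183 - 1*(-393)) = 3 - 43417/(-183 + 393) = 3 - 43417/210 = -42787/210 ≈ -203.75)
(F + 107676)/(-204863 + 397407) = (-42787/210 + 107676)/(-204863 + 397407) = (22569173/210)/192544 = (22569173/210)*(1/192544) = 2051743/3675840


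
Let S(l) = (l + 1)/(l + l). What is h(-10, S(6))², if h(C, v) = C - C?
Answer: 0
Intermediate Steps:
S(l) = (1 + l)/(2*l) (S(l) = (1 + l)/((2*l)) = (1 + l)*(1/(2*l)) = (1 + l)/(2*l))
h(C, v) = 0
h(-10, S(6))² = 0² = 0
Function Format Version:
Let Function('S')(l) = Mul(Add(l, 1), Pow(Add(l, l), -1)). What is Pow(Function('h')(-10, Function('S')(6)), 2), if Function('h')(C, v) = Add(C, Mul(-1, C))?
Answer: 0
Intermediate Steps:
Function('S')(l) = Mul(Rational(1, 2), Pow(l, -1), Add(1, l)) (Function('S')(l) = Mul(Add(1, l), Pow(Mul(2, l), -1)) = Mul(Add(1, l), Mul(Rational(1, 2), Pow(l, -1))) = Mul(Rational(1, 2), Pow(l, -1), Add(1, l)))
Function('h')(C, v) = 0
Pow(Function('h')(-10, Function('S')(6)), 2) = Pow(0, 2) = 0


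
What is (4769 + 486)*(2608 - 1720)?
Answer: 4666440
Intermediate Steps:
(4769 + 486)*(2608 - 1720) = 5255*888 = 4666440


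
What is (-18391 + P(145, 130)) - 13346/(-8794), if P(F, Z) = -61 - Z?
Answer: -81698381/4397 ≈ -18580.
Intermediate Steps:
(-18391 + P(145, 130)) - 13346/(-8794) = (-18391 + (-61 - 1*130)) - 13346/(-8794) = (-18391 + (-61 - 130)) - 13346*(-1/8794) = (-18391 - 191) + 6673/4397 = -18582 + 6673/4397 = -81698381/4397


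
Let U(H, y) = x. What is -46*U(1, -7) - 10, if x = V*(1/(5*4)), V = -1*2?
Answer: -27/5 ≈ -5.4000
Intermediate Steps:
V = -2
x = -⅒ (x = -2/(5*4) = -2*1/20 = -⅒ ≈ -0.10000)
U(H, y) = -⅒
-46*U(1, -7) - 10 = -46*(-⅒) - 10 = 23/5 - 10 = -27/5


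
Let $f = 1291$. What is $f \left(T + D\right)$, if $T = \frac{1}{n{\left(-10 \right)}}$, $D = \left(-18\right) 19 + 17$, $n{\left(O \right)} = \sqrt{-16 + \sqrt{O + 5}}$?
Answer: $-419575 + \frac{1291}{\sqrt{-16 + i \sqrt{5}}} \approx -4.1955 \cdot 10^{5} - 320.42 i$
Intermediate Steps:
$n{\left(O \right)} = \sqrt{-16 + \sqrt{5 + O}}$
$D = -325$ ($D = -342 + 17 = -325$)
$T = \frac{1}{\sqrt{-16 + i \sqrt{5}}}$ ($T = \frac{1}{\sqrt{-16 + \sqrt{5 - 10}}} = \frac{1}{\sqrt{-16 + \sqrt{-5}}} = \frac{1}{\sqrt{-16 + i \sqrt{5}}} \approx 0.017259 - 0.24819 i$)
$f \left(T + D\right) = 1291 \left(\frac{1}{\sqrt{-16 + i \sqrt{5}}} - 325\right) = 1291 \left(-325 + \frac{1}{\sqrt{-16 + i \sqrt{5}}}\right) = -419575 + \frac{1291}{\sqrt{-16 + i \sqrt{5}}}$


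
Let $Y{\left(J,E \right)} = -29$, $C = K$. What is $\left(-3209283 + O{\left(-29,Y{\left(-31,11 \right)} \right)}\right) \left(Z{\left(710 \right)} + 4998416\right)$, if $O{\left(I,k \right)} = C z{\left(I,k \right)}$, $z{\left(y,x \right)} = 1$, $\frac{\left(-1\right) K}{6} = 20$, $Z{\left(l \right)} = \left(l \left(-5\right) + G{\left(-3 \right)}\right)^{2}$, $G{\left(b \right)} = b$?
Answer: $-56556821781675$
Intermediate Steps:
$Z{\left(l \right)} = \left(-3 - 5 l\right)^{2}$ ($Z{\left(l \right)} = \left(l \left(-5\right) - 3\right)^{2} = \left(- 5 l - 3\right)^{2} = \left(-3 - 5 l\right)^{2}$)
$K = -120$ ($K = \left(-6\right) 20 = -120$)
$C = -120$
$O{\left(I,k \right)} = -120$ ($O{\left(I,k \right)} = \left(-120\right) 1 = -120$)
$\left(-3209283 + O{\left(-29,Y{\left(-31,11 \right)} \right)}\right) \left(Z{\left(710 \right)} + 4998416\right) = \left(-3209283 - 120\right) \left(\left(3 + 5 \cdot 710\right)^{2} + 4998416\right) = - 3209403 \left(\left(3 + 3550\right)^{2} + 4998416\right) = - 3209403 \left(3553^{2} + 4998416\right) = - 3209403 \left(12623809 + 4998416\right) = \left(-3209403\right) 17622225 = -56556821781675$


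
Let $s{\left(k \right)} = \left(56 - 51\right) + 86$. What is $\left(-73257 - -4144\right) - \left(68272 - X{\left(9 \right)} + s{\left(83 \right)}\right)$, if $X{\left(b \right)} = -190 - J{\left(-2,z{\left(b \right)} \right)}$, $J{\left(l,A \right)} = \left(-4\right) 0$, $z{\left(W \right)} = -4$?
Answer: $-137666$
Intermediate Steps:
$J{\left(l,A \right)} = 0$
$s{\left(k \right)} = 91$ ($s{\left(k \right)} = 5 + 86 = 91$)
$X{\left(b \right)} = -190$ ($X{\left(b \right)} = -190 - 0 = -190 + 0 = -190$)
$\left(-73257 - -4144\right) - \left(68272 - X{\left(9 \right)} + s{\left(83 \right)}\right) = \left(-73257 - -4144\right) + \left(\left(-190 + \left(52806 - 91\right)\right) - 121078\right) = \left(-73257 + 4144\right) + \left(\left(-190 + \left(52806 - 91\right)\right) - 121078\right) = -69113 + \left(\left(-190 + 52715\right) - 121078\right) = -69113 + \left(52525 - 121078\right) = -69113 - 68553 = -137666$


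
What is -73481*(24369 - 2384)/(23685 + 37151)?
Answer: -1615479785/60836 ≈ -26555.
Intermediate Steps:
-73481*(24369 - 2384)/(23685 + 37151) = -73481/(60836/21985) = -73481/(60836*(1/21985)) = -73481/60836/21985 = -73481*21985/60836 = -1615479785/60836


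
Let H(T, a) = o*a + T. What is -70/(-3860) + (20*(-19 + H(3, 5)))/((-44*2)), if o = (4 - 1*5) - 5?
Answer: 44467/4246 ≈ 10.473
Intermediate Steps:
o = -6 (o = (4 - 5) - 5 = -1 - 5 = -6)
H(T, a) = T - 6*a (H(T, a) = -6*a + T = T - 6*a)
-70/(-3860) + (20*(-19 + H(3, 5)))/((-44*2)) = -70/(-3860) + (20*(-19 + (3 - 6*5)))/((-44*2)) = -70*(-1/3860) + (20*(-19 + (3 - 30)))/(-88) = 7/386 + (20*(-19 - 27))*(-1/88) = 7/386 + (20*(-46))*(-1/88) = 7/386 - 920*(-1/88) = 7/386 + 115/11 = 44467/4246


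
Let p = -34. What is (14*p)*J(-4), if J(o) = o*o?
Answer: -7616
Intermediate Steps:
J(o) = o**2
(14*p)*J(-4) = (14*(-34))*(-4)**2 = -476*16 = -7616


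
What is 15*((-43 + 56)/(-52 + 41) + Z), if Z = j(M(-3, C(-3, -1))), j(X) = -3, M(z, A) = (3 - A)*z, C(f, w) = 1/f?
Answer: -690/11 ≈ -62.727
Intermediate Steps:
M(z, A) = z*(3 - A)
Z = -3
15*((-43 + 56)/(-52 + 41) + Z) = 15*((-43 + 56)/(-52 + 41) - 3) = 15*(13/(-11) - 3) = 15*(13*(-1/11) - 3) = 15*(-13/11 - 3) = 15*(-46/11) = -690/11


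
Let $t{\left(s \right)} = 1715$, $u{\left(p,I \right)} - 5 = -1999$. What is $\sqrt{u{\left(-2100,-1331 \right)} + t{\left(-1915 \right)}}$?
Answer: $3 i \sqrt{31} \approx 16.703 i$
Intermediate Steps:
$u{\left(p,I \right)} = -1994$ ($u{\left(p,I \right)} = 5 - 1999 = -1994$)
$\sqrt{u{\left(-2100,-1331 \right)} + t{\left(-1915 \right)}} = \sqrt{-1994 + 1715} = \sqrt{-279} = 3 i \sqrt{31}$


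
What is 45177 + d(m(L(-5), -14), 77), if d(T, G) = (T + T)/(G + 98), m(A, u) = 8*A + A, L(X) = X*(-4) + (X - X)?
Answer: 1581267/35 ≈ 45179.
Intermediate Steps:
L(X) = -4*X (L(X) = -4*X + 0 = -4*X)
m(A, u) = 9*A
d(T, G) = 2*T/(98 + G) (d(T, G) = (2*T)/(98 + G) = 2*T/(98 + G))
45177 + d(m(L(-5), -14), 77) = 45177 + 2*(9*(-4*(-5)))/(98 + 77) = 45177 + 2*(9*20)/175 = 45177 + 2*180*(1/175) = 45177 + 72/35 = 1581267/35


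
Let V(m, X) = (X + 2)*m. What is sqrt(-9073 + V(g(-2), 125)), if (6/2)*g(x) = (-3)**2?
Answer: 2*I*sqrt(2173) ≈ 93.231*I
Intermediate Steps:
g(x) = 3 (g(x) = (1/3)*(-3)**2 = (1/3)*9 = 3)
V(m, X) = m*(2 + X) (V(m, X) = (2 + X)*m = m*(2 + X))
sqrt(-9073 + V(g(-2), 125)) = sqrt(-9073 + 3*(2 + 125)) = sqrt(-9073 + 3*127) = sqrt(-9073 + 381) = sqrt(-8692) = 2*I*sqrt(2173)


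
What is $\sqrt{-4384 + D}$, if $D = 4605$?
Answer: $\sqrt{221} \approx 14.866$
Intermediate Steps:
$\sqrt{-4384 + D} = \sqrt{-4384 + 4605} = \sqrt{221}$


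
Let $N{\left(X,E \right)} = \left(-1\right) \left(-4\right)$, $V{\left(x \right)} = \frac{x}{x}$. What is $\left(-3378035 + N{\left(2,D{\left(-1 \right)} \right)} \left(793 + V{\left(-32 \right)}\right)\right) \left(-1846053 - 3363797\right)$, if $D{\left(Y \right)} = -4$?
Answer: $17582509161150$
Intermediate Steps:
$V{\left(x \right)} = 1$
$N{\left(X,E \right)} = 4$
$\left(-3378035 + N{\left(2,D{\left(-1 \right)} \right)} \left(793 + V{\left(-32 \right)}\right)\right) \left(-1846053 - 3363797\right) = \left(-3378035 + 4 \left(793 + 1\right)\right) \left(-1846053 - 3363797\right) = \left(-3378035 + 4 \cdot 794\right) \left(-5209850\right) = \left(-3378035 + 3176\right) \left(-5209850\right) = \left(-3374859\right) \left(-5209850\right) = 17582509161150$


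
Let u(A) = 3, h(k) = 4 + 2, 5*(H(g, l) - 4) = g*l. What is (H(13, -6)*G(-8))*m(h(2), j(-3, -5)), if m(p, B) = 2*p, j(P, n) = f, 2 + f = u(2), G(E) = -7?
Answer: 4872/5 ≈ 974.40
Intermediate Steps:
H(g, l) = 4 + g*l/5 (H(g, l) = 4 + (g*l)/5 = 4 + g*l/5)
h(k) = 6
f = 1 (f = -2 + 3 = 1)
j(P, n) = 1
(H(13, -6)*G(-8))*m(h(2), j(-3, -5)) = ((4 + (⅕)*13*(-6))*(-7))*(2*6) = ((4 - 78/5)*(-7))*12 = -58/5*(-7)*12 = (406/5)*12 = 4872/5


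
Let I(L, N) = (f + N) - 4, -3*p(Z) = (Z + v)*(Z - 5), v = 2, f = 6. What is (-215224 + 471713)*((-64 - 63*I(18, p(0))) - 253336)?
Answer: -65080492904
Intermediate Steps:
p(Z) = -(-5 + Z)*(2 + Z)/3 (p(Z) = -(Z + 2)*(Z - 5)/3 = -(2 + Z)*(-5 + Z)/3 = -(-5 + Z)*(2 + Z)/3)
I(L, N) = 2 + N (I(L, N) = (6 + N) - 4 = 2 + N)
(-215224 + 471713)*((-64 - 63*I(18, p(0))) - 253336) = (-215224 + 471713)*((-64 - 63*(2 + (10/3 + 0 - ⅓*0²))) - 253336) = 256489*((-64 - 63*(2 + (10/3 + 0 - ⅓*0))) - 253336) = 256489*((-64 - 63*(2 + (10/3 + 0 + 0))) - 253336) = 256489*((-64 - 63*(2 + 10/3)) - 253336) = 256489*((-64 - 63*16/3) - 253336) = 256489*((-64 - 336) - 253336) = 256489*(-400 - 253336) = 256489*(-253736) = -65080492904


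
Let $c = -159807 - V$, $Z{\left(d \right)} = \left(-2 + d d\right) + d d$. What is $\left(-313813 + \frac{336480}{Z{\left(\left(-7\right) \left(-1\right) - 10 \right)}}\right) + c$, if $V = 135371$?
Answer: $-587961$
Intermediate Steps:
$Z{\left(d \right)} = -2 + 2 d^{2}$ ($Z{\left(d \right)} = \left(-2 + d^{2}\right) + d^{2} = -2 + 2 d^{2}$)
$c = -295178$ ($c = -159807 - 135371 = -295178$)
$\left(-313813 + \frac{336480}{Z{\left(\left(-7\right) \left(-1\right) - 10 \right)}}\right) + c = \left(-313813 + \frac{336480}{-2 + 2 \left(\left(-7\right) \left(-1\right) - 10\right)^{2}}\right) - 295178 = \left(-313813 + \frac{336480}{-2 + 2 \left(7 - 10\right)^{2}}\right) - 295178 = \left(-313813 + \frac{336480}{-2 + 2 \left(-3\right)^{2}}\right) - 295178 = \left(-313813 + \frac{336480}{-2 + 2 \cdot 9}\right) - 295178 = \left(-313813 + \frac{336480}{-2 + 18}\right) - 295178 = \left(-313813 + \frac{336480}{16}\right) - 295178 = \left(-313813 + 336480 \cdot \frac{1}{16}\right) - 295178 = \left(-313813 + 21030\right) - 295178 = -292783 - 295178 = -587961$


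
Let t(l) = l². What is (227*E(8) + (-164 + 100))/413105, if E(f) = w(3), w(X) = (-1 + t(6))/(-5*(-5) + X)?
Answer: 879/1652420 ≈ 0.00053195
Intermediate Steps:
w(X) = 35/(25 + X) (w(X) = (-1 + 6²)/(-5*(-5) + X) = (-1 + 36)/(25 + X) = 35/(25 + X))
E(f) = 5/4 (E(f) = 35/(25 + 3) = 35/28 = 35*(1/28) = 5/4)
(227*E(8) + (-164 + 100))/413105 = (227*(5/4) + (-164 + 100))/413105 = (1135/4 - 64)*(1/413105) = (879/4)*(1/413105) = 879/1652420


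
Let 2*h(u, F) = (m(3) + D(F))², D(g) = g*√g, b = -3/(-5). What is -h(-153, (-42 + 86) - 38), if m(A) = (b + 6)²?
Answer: -1320921/1250 - 6534*√6/25 ≈ -1696.9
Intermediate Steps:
b = ⅗ (b = -3*(-⅕) = ⅗ ≈ 0.60000)
m(A) = 1089/25 (m(A) = (⅗ + 6)² = (33/5)² = 1089/25)
D(g) = g^(3/2)
h(u, F) = (1089/25 + F^(3/2))²/2
-h(-153, (-42 + 86) - 38) = -(1089 + 25*((-42 + 86) - 38)^(3/2))²/1250 = -(1089 + 25*(44 - 38)^(3/2))²/1250 = -(1089 + 25*6^(3/2))²/1250 = -(1089 + 25*(6*√6))²/1250 = -(1089 + 150*√6)²/1250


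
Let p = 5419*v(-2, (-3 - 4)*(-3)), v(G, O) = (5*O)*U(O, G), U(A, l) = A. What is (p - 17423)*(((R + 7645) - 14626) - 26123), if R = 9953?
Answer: -276225508272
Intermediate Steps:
v(G, O) = 5*O² (v(G, O) = (5*O)*O = 5*O²)
p = 11948895 (p = 5419*(5*((-3 - 4)*(-3))²) = 5419*(5*(-7*(-3))²) = 5419*(5*21²) = 5419*(5*441) = 5419*2205 = 11948895)
(p - 17423)*(((R + 7645) - 14626) - 26123) = (11948895 - 17423)*(((9953 + 7645) - 14626) - 26123) = 11931472*((17598 - 14626) - 26123) = 11931472*(2972 - 26123) = 11931472*(-23151) = -276225508272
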